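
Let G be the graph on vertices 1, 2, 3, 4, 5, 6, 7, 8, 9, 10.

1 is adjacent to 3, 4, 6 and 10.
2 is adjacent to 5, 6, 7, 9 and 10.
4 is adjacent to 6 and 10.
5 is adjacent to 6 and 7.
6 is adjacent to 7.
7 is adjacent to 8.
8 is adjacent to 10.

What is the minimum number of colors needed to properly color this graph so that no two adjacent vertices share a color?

2, 5, 6, 7 are pairwise adjacent (a clique of size 4), so at least 4 colors are needed.
A valid assignment using 4 colors: 1=red, 2=red, 3=blue, 4=green, 5=yellow, 6=blue, 7=green, 8=red, 9=blue, 10=blue. Every edge joins two different colors.

4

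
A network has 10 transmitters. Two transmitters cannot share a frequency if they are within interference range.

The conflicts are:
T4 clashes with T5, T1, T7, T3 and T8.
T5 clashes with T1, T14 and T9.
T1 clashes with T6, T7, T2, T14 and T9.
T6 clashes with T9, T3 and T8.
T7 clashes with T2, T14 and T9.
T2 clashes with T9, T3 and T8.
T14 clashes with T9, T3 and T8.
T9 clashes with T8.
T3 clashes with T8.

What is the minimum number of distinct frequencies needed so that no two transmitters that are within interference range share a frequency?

T1, T7, T2, T9 all conflict with each other, so at least 4 frequencies are needed.
4 frequencies suffice: frequency 1 → {T1, T8}; frequency 2 → {T4, T9}; frequency 3 → {T6, T2, T14}; frequency 4 → {T5, T7, T3}. Each listed conflict is separated.

4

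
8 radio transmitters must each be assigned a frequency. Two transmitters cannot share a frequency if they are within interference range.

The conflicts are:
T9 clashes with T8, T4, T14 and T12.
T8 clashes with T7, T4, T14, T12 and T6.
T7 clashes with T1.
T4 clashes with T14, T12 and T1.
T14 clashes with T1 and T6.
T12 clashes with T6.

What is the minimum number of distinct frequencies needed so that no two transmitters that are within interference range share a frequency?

T9, T8, T4, T14 are mutually in conflict, so at least 4 frequencies are needed.
4 frequencies suffice: T9=4, T8=1, T7=2, T4=2, T14=3, T12=3, T1=1, T6=2. No two conflicting transmitters share a frequency.

4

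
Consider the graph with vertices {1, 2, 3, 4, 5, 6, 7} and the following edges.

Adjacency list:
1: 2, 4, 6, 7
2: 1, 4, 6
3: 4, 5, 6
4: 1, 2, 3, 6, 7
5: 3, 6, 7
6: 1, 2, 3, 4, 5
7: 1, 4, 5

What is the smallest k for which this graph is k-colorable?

1, 2, 4, 6 are pairwise adjacent (a clique of size 4), so at least 4 colors are needed.
One proper 4-coloring: 1=c, 2=d, 3=c, 4=a, 5=a, 6=b, 7=b. Every edge joins two different colors.

4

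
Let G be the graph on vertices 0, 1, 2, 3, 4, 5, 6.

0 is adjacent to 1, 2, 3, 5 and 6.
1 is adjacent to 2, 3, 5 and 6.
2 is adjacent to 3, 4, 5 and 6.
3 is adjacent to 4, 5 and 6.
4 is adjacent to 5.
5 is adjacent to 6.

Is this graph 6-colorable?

The chromatic number is 6. 0, 1, 2, 3, 5, 6 form a clique, so at least 6 colors are needed.
6 colors suffice: color a → {3}; color b → {2}; color c → {5}; color d → {1, 4}; color e → {6}; color f → {0}.
That is already a proper 6-coloring.

Yes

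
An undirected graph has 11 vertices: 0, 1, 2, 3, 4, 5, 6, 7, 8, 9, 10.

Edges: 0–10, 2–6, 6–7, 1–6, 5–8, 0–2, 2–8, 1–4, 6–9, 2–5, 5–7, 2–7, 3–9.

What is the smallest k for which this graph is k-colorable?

3

2, 6, 7 form a triangle, so at least 3 colors are needed.
A valid assignment using 3 colors: 0=blue, 1=red, 2=red, 3=blue, 4=blue, 5=blue, 6=blue, 7=green, 8=green, 9=red, 10=red. Every edge joins two different colors.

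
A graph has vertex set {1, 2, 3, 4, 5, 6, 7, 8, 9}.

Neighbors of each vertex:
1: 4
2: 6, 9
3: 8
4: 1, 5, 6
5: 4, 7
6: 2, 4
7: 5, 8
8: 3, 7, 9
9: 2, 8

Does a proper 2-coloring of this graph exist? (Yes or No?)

The cycle 5-4-6-2-9-8-7-5 has odd length 7, so it cannot be 2-colored; at least 3 colors are needed.
So 2 colors are not enough.

No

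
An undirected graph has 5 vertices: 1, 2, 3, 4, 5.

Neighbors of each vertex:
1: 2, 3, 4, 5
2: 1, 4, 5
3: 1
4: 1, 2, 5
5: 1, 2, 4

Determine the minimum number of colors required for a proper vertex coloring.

1, 2, 4, 5 are pairwise adjacent (a clique of size 4), so at least 4 colors are needed.
4 colors suffice: color a → {1}; color b → {3, 5}; color c → {2}; color d → {4}. Every edge joins two different colors.

4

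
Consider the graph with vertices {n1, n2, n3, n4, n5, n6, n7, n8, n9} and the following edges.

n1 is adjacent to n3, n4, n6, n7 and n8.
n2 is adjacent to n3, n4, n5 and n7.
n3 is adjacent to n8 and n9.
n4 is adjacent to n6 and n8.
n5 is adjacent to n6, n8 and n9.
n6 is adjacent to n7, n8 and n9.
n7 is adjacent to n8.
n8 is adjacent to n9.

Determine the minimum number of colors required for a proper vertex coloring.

n5, n6, n8, n9 are pairwise adjacent (a clique of size 4), so at least 4 colors are needed.
4 colors suffice: color 1 → {n2, n8}; color 2 → {n3, n6}; color 3 → {n1, n5}; color 4 → {n4, n7, n9}. Every edge joins two different colors.

4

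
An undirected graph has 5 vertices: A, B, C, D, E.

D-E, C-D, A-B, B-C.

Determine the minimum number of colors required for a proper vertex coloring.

2

B and C are adjacent, so at least 2 colors are needed.
2 colors suffice: color 1 → {A, C, E}; color 2 → {B, D}. Every edge joins two different colors.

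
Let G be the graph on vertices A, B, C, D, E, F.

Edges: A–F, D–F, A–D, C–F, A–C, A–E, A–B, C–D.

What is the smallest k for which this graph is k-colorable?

4

A, C, D, F form a clique, so at least 4 colors are needed.
4 colors suffice: color red → {A}; color blue → {B, D, E}; color green → {F}; color yellow → {C}. Every edge joins two different colors.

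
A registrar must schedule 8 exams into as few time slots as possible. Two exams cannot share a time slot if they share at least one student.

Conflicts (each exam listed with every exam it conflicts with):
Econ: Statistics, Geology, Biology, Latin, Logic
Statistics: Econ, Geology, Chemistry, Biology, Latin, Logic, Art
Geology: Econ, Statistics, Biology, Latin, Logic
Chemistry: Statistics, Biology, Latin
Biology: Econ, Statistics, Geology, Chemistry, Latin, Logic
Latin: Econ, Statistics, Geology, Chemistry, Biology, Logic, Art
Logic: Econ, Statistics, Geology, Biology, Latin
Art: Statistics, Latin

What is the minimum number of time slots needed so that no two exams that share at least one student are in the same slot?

6

Econ, Statistics, Geology, Biology, Latin, Logic are mutually in conflict, so at least 6 time slots are needed.
6 time slots suffice: Econ=6, Statistics=2, Geology=5, Chemistry=4, Biology=3, Latin=1, Logic=4, Art=3. No two conflicting exams share a time slot.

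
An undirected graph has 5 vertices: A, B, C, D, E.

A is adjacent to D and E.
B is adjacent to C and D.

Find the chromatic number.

B and D are adjacent, so at least 2 colors are needed.
2 colors suffice: A=1, B=1, C=2, D=2, E=2. No two adjacent vertices share a color.

2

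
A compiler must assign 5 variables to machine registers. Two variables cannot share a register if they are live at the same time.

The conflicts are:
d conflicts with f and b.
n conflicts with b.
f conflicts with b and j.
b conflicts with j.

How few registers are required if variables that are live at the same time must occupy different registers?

3

f, b, j are mutually in conflict, so at least 3 registers are needed.
Using 3 registers: d=3, n=2, f=2, b=1, j=3. Every pair that conflicts lands in different registers.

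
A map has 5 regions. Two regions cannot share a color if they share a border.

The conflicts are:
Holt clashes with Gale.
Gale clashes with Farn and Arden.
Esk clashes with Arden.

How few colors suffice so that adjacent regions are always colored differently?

Gale and Farn conflict, so at least 2 colors are needed.
2 colors suffice: color 1 → {Gale, Esk}; color 2 → {Holt, Farn, Arden}. Every pair that conflicts lands in different colors.

2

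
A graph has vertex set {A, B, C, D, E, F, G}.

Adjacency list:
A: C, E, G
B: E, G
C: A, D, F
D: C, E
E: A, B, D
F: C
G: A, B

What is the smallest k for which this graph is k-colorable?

2

C and D are adjacent, so at least 2 colors are needed.
2 colors suffice: color 1 → {C, E, G}; color 2 → {A, B, D, F}. No two adjacent vertices share a color.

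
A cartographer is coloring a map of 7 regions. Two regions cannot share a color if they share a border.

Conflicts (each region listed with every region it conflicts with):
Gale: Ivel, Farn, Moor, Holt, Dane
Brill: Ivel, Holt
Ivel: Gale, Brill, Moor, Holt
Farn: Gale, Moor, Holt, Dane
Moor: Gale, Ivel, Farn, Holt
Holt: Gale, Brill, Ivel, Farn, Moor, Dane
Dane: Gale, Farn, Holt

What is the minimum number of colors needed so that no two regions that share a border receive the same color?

Gale, Ivel, Moor, Holt all conflict with each other, so at least 4 colors are needed.
4 colors suffice: Gale=2, Brill=2, Ivel=4, Farn=4, Moor=3, Holt=1, Dane=3. No two conflicting regions share a color.

4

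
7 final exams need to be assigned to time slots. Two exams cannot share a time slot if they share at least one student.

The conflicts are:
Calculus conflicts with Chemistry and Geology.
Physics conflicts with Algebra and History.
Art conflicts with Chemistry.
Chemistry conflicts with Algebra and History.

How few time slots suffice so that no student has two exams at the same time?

Physics and History conflict, so at least 2 time slots are needed.
2 time slots suffice: time slot 1 → {Physics, Chemistry, Geology}; time slot 2 → {Calculus, Art, Algebra, History}. No two conflicting exams share a time slot.

2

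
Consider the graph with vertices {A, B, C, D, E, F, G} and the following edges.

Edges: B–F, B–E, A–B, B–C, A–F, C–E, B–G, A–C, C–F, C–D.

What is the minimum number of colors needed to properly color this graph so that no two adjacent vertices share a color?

A, B, C, F are pairwise adjacent (a clique of size 4), so at least 4 colors are needed.
4 colors suffice: color red → {C, G}; color blue → {B, D}; color green → {E, F}; color yellow → {A}. No two adjacent vertices share a color.

4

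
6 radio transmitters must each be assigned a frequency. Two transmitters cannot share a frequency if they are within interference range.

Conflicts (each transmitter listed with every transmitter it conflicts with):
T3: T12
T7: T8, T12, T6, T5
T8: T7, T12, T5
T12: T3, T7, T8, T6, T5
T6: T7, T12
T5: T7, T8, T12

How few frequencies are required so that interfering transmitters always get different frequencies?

T7, T8, T12, T5 all conflict with each other, so at least 4 frequencies are needed.
4 frequencies suffice: T3=2, T7=2, T8=4, T12=1, T6=3, T5=3. Each listed conflict is separated.

4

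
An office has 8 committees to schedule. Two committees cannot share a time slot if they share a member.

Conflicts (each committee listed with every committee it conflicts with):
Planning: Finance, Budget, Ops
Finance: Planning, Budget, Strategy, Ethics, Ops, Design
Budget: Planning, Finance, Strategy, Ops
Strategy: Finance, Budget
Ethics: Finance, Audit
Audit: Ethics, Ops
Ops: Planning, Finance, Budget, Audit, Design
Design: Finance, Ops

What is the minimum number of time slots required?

4

Planning, Finance, Budget, Ops pairwise conflict, so at least 4 time slots are needed.
4 time slots suffice: time slot 1 → {Finance, Audit}; time slot 2 → {Strategy, Ethics, Ops}; time slot 3 → {Budget, Design}; time slot 4 → {Planning}. Each listed conflict is separated.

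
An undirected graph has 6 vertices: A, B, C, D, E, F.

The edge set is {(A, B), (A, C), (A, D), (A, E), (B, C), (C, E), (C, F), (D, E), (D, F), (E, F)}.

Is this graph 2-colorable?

A, C, E form a triangle, so at least 3 colors are needed.
So 2 colors are not enough.

No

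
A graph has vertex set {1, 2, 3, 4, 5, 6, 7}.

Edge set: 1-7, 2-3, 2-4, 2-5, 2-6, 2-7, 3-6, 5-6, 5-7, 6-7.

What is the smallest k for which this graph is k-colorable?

2, 5, 6, 7 are pairwise adjacent (a clique of size 4), so at least 4 colors are needed.
4 colors suffice: color red → {1, 2}; color blue → {3, 4, 7}; color green → {6}; color yellow → {5}. No two adjacent vertices share a color.

4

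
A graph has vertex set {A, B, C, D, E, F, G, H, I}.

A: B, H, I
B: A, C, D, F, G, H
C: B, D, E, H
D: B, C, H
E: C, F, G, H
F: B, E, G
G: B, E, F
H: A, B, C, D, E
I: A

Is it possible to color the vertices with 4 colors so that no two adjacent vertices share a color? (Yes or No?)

Yes

The chromatic number is 4. B, C, D, H are pairwise adjacent (a clique of size 4), so at least 4 colors are needed.
4 colors suffice: color 1 → {B, E, I}; color 2 → {F, H}; color 3 → {A, C, G}; color 4 → {D}.
That is already a proper 4-coloring.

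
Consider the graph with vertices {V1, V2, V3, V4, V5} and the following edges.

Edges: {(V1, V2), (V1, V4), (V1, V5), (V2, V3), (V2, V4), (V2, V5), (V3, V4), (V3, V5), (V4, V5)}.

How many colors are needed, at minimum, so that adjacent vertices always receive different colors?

4

V1, V2, V4, V5 are mutually adjacent (a clique of size 4), so at least 4 colors are needed.
4 colors suffice: color 1 → {V4}; color 2 → {V5}; color 3 → {V2}; color 4 → {V1, V3}. Each edge has distinct colors on its endpoints.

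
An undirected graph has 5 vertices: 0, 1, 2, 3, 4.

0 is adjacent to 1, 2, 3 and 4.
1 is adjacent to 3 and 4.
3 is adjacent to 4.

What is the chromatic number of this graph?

0, 1, 3, 4 are pairwise adjacent (a clique of size 4), so at least 4 colors are needed.
4 colors suffice: color red → {0}; color blue → {2, 3}; color green → {4}; color yellow → {1}. Each edge has distinct colors on its endpoints.

4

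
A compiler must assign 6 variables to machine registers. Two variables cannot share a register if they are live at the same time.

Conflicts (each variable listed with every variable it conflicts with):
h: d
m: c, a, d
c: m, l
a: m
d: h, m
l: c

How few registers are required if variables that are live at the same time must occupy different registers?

2

m and c conflict, so at least 2 registers are needed.
2 registers suffice: register 1 → {h, m, l}; register 2 → {c, a, d}. Every pair that conflicts lands in different registers.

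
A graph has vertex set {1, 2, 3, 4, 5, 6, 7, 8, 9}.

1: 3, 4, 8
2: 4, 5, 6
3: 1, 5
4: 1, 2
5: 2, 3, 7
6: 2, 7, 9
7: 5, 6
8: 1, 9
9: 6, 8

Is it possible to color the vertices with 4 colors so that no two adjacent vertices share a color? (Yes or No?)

The chromatic number is 3. The cycle 4-1-3-5-2-4 has odd length 5, so it cannot be 2-colored; at least 3 colors are needed.
3 colors suffice: color red → {1, 2, 7, 9}; color blue → {4, 5, 6, 8}; color green → {3}.
Since 4 ≥ 3, a proper 4-coloring certainly exists.

Yes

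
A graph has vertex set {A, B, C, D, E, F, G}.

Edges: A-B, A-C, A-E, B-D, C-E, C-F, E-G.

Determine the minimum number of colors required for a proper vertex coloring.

3

A, C, E are mutually adjacent, so at least 3 colors are needed.
A valid assignment using 3 colors: A=3, B=1, C=2, D=2, E=1, F=1, G=2. No two adjacent vertices share a color.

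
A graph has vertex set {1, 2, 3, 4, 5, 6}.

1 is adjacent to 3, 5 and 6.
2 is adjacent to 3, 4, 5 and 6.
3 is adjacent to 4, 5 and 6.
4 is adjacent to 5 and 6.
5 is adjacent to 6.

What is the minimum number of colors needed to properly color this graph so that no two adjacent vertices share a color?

2, 3, 4, 5, 6 form a clique, so at least 5 colors are needed.
One proper 5-coloring: 1=d, 2=e, 3=a, 4=d, 5=c, 6=b. No two adjacent vertices share a color.

5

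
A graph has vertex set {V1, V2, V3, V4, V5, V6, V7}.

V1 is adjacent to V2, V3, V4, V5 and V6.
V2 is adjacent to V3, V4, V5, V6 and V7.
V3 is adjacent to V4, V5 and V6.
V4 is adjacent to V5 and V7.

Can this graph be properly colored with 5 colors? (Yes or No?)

The chromatic number is 5. V1, V2, V3, V4, V5 are pairwise adjacent (a clique of size 5), so at least 5 colors are needed.
A valid assignment using 5 colors: V1=3, V2=1, V3=2, V4=4, V5=5, V6=4, V7=2.
That is already a proper 5-coloring.

Yes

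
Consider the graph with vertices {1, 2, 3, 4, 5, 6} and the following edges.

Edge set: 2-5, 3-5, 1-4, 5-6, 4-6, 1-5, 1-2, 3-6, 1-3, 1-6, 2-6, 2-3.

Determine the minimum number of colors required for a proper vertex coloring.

1, 2, 3, 5, 6 are mutually adjacent (a clique of size 5), so at least 5 colors are needed.
5 colors suffice: color red → {1}; color blue → {6}; color green → {2, 4}; color yellow → {5}; color purple → {3}. Each edge has distinct colors on its endpoints.

5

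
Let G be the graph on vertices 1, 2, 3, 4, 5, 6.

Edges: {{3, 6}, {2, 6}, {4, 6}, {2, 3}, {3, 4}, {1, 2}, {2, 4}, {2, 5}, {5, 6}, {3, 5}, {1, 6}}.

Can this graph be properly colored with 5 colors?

Yes

The chromatic number is 4. 2, 3, 5, 6 are mutually adjacent (a clique of size 4), so at least 4 colors are needed.
4 colors suffice: color red → {2}; color blue → {6}; color green → {1, 3}; color yellow → {4, 5}.
Since 5 ≥ 4, a proper 5-coloring certainly exists.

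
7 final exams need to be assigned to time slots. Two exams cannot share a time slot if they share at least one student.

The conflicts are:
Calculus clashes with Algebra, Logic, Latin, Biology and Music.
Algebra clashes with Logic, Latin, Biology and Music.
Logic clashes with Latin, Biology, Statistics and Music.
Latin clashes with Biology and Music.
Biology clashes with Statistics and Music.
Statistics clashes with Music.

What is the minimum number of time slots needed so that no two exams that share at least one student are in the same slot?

6

Calculus, Algebra, Logic, Latin, Biology, Music pairwise conflict, so at least 6 time slots are needed.
Using 6 time slots: Calculus=5, Algebra=4, Logic=1, Latin=6, Biology=2, Statistics=4, Music=3. Each listed conflict is separated.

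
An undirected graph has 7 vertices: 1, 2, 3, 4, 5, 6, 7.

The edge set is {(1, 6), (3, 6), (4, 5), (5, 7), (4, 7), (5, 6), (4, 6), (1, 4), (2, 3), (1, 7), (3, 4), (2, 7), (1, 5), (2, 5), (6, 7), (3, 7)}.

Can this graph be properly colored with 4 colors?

No

1, 4, 5, 6, 7 form a clique, so at least 5 colors are needed.
So 4 colors are not enough.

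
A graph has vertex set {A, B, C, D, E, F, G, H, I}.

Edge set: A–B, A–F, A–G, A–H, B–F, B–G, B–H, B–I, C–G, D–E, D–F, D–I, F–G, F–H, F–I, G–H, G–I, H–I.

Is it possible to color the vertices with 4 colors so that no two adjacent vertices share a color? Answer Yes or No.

A, B, F, G, H form a clique, so at least 5 colors are needed.
So 4 colors are not enough.

No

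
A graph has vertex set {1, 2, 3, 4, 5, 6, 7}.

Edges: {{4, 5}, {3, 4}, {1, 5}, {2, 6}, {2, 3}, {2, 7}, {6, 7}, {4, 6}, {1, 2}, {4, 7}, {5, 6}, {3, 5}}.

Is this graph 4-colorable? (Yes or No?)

Yes

The chromatic number is 3. 4, 6, 7 are mutually adjacent, so at least 3 colors are needed.
3 colors suffice: 1=blue, 2=green, 3=blue, 4=green, 5=red, 6=blue, 7=red.
Since 4 ≥ 3, a proper 4-coloring certainly exists.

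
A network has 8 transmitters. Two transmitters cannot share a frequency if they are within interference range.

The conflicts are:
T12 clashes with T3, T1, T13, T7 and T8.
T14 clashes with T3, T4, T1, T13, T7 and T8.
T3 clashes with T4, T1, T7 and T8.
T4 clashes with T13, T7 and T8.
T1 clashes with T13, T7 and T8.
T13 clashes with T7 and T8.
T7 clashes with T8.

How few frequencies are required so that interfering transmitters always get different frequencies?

5

T14, T4, T13, T7, T8 pairwise conflict, so at least 5 frequencies are needed.
5 frequencies suffice: T12=3, T14=3, T3=4, T4=5, T1=5, T13=4, T7=2, T8=1. Each listed conflict is separated.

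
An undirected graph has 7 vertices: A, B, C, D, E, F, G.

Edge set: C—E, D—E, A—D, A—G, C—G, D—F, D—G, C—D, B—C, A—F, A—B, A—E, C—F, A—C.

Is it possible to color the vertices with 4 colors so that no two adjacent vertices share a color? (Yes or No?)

Yes

The chromatic number is 4. A, C, D, E form a clique, so at least 4 colors are needed.
4 colors suffice: color red → {A}; color blue → {C}; color green → {B, D}; color yellow → {E, F, G}.
That is already a proper 4-coloring.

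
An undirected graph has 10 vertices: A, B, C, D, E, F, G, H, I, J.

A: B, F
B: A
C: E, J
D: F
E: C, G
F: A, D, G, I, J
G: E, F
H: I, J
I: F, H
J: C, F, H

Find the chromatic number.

The cycle J-C-E-G-F-J has odd length 5, so it cannot be 2-colored; at least 3 colors are needed.
One proper 3-coloring: A=2, B=1, C=3, D=2, E=1, F=1, G=2, H=1, I=2, J=2. Each edge has distinct colors on its endpoints.

3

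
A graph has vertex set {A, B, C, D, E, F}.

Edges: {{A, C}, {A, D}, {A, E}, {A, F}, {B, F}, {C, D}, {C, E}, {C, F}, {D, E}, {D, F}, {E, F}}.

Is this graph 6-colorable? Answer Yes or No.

Yes

The chromatic number is 5. A, C, D, E, F are pairwise adjacent (a clique of size 5), so at least 5 colors are needed.
5 colors suffice: color red → {F}; color blue → {B, D}; color green → {C}; color yellow → {A}; color purple → {E}.
Since 6 ≥ 5, a proper 6-coloring certainly exists.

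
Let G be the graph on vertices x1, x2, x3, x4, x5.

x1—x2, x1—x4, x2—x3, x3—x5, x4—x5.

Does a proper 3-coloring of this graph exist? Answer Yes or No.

Yes

The chromatic number is 3. The cycle x4-x5-x3-x2-x1-x4 has odd length 5, so it cannot be 2-colored; at least 3 colors are needed.
3 colors suffice: color red → {x3, x4}; color blue → {x1, x5}; color green → {x2}.
That is already a proper 3-coloring.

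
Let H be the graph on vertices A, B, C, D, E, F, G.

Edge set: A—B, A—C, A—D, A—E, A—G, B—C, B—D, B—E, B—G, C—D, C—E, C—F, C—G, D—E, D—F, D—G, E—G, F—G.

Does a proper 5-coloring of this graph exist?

No

A, B, C, D, E, G form a clique, so at least 6 colors are needed.
So 5 colors are not enough.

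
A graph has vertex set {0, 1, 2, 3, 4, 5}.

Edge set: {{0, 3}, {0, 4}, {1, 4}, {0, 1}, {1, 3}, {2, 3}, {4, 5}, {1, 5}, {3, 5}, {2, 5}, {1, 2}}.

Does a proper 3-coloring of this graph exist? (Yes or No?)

1, 2, 3, 5 form a clique, so at least 4 colors are needed.
So 3 colors are not enough.

No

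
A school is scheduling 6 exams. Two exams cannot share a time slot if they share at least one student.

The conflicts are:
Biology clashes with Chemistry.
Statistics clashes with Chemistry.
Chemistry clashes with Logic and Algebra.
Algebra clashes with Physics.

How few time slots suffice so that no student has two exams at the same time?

Algebra and Physics conflict, so at least 2 time slots are needed.
2 time slots suffice: time slot 1 → {Chemistry, Physics}; time slot 2 → {Biology, Statistics, Logic, Algebra}. Every pair that conflicts lands in different time slots.

2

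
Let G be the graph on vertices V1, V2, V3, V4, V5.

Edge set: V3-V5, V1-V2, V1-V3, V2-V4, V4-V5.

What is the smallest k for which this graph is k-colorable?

The cycle V4-V2-V1-V3-V5-V4 has odd length 5, so it cannot be 2-colored; at least 3 colors are needed.
One proper 3-coloring: V1=1, V2=2, V3=2, V4=3, V5=1. Each edge has distinct colors on its endpoints.

3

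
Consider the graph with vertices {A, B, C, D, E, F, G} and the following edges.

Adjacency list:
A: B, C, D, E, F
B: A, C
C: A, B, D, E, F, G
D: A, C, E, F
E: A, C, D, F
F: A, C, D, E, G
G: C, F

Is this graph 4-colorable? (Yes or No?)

No

A, C, D, E, F form a clique, so at least 5 colors are needed.
So 4 colors are not enough.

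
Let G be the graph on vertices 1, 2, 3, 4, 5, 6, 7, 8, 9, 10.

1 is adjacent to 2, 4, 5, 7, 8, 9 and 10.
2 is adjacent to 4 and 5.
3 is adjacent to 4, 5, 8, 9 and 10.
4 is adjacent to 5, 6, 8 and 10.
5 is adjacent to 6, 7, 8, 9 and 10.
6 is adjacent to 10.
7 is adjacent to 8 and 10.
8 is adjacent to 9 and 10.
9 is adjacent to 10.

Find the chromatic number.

5

1, 5, 8, 9, 10 form a clique, so at least 5 colors are needed.
5 colors suffice: 1=green, 2=blue, 3=green, 4=yellow, 5=red, 6=green, 7=yellow, 8=purple, 9=yellow, 10=blue. Each edge has distinct colors on its endpoints.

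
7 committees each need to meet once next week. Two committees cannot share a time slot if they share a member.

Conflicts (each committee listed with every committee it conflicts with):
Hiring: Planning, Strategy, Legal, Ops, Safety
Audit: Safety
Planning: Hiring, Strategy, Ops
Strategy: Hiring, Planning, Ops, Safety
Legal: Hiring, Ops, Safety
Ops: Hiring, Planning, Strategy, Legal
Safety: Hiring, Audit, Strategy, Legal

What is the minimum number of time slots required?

4

Hiring, Planning, Strategy, Ops are mutually in conflict, so at least 4 time slots are needed.
A valid assignment using 4 time slots: Hiring=1, Audit=1, Planning=4, Strategy=3, Legal=3, Ops=2, Safety=2. No two conflicting committees share a time slot.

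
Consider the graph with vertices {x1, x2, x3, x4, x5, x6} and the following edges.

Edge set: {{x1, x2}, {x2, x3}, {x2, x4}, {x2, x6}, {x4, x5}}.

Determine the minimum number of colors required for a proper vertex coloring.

2

x2 and x3 are adjacent, so at least 2 colors are needed.
2 colors suffice: color 1 → {x2, x5}; color 2 → {x1, x3, x4, x6}. No two adjacent vertices share a color.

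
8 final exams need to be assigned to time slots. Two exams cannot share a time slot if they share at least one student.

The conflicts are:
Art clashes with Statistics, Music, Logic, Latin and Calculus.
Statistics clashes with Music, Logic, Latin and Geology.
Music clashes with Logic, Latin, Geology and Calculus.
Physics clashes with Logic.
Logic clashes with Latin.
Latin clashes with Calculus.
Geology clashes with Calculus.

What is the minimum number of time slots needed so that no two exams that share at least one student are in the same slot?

Art, Statistics, Music, Logic, Latin pairwise conflict, so at least 5 time slots are needed.
Using 5 time slots: Art=4, Statistics=3, Music=1, Physics=1, Logic=2, Latin=5, Geology=4, Calculus=2. No two conflicting exams share a time slot.

5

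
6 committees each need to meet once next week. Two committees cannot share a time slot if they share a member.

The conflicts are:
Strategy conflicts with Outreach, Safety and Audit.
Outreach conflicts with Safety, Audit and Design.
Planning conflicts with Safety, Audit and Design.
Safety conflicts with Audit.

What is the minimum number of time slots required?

Strategy, Outreach, Safety, Audit are mutually in conflict, so at least 4 time slots are needed.
A valid assignment using 4 time slots: Strategy=4, Outreach=1, Planning=1, Safety=3, Audit=2, Design=2. Every pair that conflicts lands in different time slots.

4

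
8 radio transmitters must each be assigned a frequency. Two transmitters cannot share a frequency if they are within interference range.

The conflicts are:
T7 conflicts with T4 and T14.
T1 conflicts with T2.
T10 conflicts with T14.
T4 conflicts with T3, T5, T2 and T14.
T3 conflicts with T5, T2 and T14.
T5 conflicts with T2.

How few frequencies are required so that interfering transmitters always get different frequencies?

T4, T3, T5, T2 pairwise conflict, so at least 4 frequencies are needed.
A valid assignment using 4 frequencies: T7=3, T1=1, T10=1, T4=1, T3=3, T5=4, T2=2, T14=2. Every pair that conflicts lands in different frequencies.

4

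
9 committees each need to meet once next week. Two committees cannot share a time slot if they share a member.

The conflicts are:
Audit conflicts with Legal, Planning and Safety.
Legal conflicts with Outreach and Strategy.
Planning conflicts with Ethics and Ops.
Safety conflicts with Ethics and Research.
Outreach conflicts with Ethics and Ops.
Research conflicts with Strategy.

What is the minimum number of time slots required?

The cycle Outreach-Legal-Audit-Planning-Ops-Outreach has odd length 5, so it cannot be 2-colored; at least 3 time slots are needed.
3 time slots suffice: time slot 1 → {Audit, Outreach, Research}; time slot 2 → {Legal, Planning, Safety}; time slot 3 → {Ethics, Ops, Strategy}. Every pair that conflicts lands in different time slots.

3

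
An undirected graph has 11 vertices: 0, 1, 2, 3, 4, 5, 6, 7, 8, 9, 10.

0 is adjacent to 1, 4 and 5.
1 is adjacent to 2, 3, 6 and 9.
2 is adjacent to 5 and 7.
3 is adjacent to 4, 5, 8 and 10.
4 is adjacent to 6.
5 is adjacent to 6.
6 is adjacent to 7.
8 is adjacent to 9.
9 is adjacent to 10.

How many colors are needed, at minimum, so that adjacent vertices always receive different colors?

2

0 and 1 are adjacent, so at least 2 colors are needed.
A valid assignment using 2 colors: 0=blue, 1=red, 2=blue, 3=blue, 4=red, 5=red, 6=blue, 7=red, 8=red, 9=blue, 10=red. Every edge joins two different colors.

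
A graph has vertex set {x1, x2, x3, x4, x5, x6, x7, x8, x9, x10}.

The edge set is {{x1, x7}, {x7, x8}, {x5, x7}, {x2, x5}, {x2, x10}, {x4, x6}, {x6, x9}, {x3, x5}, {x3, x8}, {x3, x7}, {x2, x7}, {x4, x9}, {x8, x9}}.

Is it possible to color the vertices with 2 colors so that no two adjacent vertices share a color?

No

x2, x5, x7 are mutually adjacent, so at least 3 colors are needed.
So 2 colors are not enough.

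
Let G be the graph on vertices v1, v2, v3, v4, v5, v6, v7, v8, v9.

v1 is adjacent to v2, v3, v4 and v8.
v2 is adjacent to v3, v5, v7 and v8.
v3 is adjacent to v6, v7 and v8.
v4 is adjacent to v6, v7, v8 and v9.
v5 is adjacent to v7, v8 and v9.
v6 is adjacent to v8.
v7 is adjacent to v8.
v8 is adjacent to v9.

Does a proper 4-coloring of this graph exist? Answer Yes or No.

Yes

The chromatic number is 4. v1, v2, v3, v8 are mutually adjacent (a clique of size 4), so at least 4 colors are needed.
4 colors suffice: v1=3, v2=4, v3=2, v4=2, v5=2, v6=3, v7=3, v8=1, v9=3.
That is already a proper 4-coloring.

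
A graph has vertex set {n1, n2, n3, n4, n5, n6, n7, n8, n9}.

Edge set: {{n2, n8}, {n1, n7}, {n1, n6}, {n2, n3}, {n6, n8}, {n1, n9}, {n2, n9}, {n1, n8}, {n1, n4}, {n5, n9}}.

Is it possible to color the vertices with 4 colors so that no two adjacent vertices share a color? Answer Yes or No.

Yes

The chromatic number is 3. n1, n6, n8 are mutually adjacent, so at least 3 colors are needed.
One proper 3-coloring: n1=R, n2=R, n3=B, n4=B, n5=R, n6=G, n7=B, n8=B, n9=B.
Since 4 ≥ 3, a proper 4-coloring certainly exists.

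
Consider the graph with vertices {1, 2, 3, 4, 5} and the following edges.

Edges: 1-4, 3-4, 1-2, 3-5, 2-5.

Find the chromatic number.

3

The cycle 2-1-4-3-5-2 has odd length 5, so it cannot be 2-colored; at least 3 colors are needed.
3 colors suffice: color red → {2, 4}; color blue → {1, 5}; color green → {3}. No two adjacent vertices share a color.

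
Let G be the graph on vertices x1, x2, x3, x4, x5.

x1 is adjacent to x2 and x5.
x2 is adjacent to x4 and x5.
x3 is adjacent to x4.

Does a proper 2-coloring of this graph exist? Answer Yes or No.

x1, x2, x5 form a triangle, so at least 3 colors are needed.
So 2 colors are not enough.

No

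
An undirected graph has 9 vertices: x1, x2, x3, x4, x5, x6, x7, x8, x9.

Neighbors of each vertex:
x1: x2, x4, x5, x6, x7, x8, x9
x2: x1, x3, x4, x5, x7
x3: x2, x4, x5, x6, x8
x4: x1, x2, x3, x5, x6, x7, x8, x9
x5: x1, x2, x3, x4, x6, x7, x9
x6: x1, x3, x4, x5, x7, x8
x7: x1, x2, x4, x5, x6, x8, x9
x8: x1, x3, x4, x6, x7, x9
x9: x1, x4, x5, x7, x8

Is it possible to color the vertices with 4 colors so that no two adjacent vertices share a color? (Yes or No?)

x1, x4, x6, x7, x8 are mutually adjacent (a clique of size 5), so at least 5 colors are needed.
So 4 colors are not enough.

No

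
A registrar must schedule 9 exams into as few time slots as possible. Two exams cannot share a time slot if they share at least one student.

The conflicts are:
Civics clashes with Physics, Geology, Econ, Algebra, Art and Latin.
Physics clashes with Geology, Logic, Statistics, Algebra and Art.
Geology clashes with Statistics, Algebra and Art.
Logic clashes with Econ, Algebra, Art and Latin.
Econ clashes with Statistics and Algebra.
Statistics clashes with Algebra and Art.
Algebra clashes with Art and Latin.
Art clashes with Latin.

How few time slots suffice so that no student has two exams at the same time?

Physics, Geology, Statistics, Algebra, Art are mutually in conflict, so at least 5 time slots are needed.
A valid assignment using 5 time slots: Civics=4, Physics=3, Geology=5, Logic=4, Econ=2, Statistics=4, Algebra=1, Art=2, Latin=3. Each listed conflict is separated.

5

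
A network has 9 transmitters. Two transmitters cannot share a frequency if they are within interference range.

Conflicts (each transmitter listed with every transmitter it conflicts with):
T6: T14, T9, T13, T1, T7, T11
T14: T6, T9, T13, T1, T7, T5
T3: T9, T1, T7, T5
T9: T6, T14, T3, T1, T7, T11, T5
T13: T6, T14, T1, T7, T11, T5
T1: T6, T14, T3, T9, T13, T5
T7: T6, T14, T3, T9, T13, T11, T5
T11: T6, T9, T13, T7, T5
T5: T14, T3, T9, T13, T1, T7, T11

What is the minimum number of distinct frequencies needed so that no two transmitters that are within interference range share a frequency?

T3, T9, T7, T5 are mutually in conflict, so at least 4 frequencies are needed.
4 frequencies suffice: T6=2, T14=4, T3=4, T9=3, T13=3, T1=1, T7=1, T11=4, T5=2. No two conflicting transmitters share a frequency.

4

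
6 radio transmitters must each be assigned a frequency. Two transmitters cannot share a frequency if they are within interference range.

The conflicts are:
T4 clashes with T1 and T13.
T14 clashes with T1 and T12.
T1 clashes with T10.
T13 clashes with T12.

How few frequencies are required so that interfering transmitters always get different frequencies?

3

The cycle T4-T13-T12-T14-T1-T4 has odd length 5, so it cannot be 2-colored; at least 3 frequencies are needed.
Using 3 frequencies: T4=3, T14=2, T1=1, T13=2, T10=2, T12=1. Every pair that conflicts lands in different frequencies.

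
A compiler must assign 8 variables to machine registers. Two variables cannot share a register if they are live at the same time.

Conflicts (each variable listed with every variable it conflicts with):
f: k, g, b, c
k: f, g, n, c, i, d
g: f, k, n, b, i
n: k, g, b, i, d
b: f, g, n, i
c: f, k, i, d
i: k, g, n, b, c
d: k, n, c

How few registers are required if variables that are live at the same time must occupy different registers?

4

g, n, b, i pairwise conflict, so at least 4 registers are needed.
A valid assignment using 4 registers: f=4, k=1, g=3, n=2, b=1, c=2, i=4, d=3. Every pair that conflicts lands in different registers.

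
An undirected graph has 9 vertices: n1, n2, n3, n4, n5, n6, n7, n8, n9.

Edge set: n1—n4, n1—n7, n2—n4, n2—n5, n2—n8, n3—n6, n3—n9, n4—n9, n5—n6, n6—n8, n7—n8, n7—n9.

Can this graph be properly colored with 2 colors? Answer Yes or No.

The cycle n7-n9-n3-n6-n8-n7 has odd length 5, so it cannot be 2-colored; at least 3 colors are needed.
So 2 colors are not enough.

No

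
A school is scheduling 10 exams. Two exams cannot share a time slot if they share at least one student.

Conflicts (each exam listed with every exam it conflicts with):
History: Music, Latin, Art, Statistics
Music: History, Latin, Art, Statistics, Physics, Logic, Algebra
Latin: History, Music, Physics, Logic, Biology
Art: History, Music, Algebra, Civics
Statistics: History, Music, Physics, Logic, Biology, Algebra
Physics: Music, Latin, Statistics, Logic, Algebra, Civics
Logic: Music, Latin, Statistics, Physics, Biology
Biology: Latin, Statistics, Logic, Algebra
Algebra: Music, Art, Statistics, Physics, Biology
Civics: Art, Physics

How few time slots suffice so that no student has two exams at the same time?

4

Music, Latin, Physics, Logic pairwise conflict, so at least 4 time slots are needed.
4 time slots suffice: History=3, Music=1, Latin=2, Art=2, Statistics=2, Physics=3, Logic=4, Biology=1, Algebra=4, Civics=1. No two conflicting exams share a time slot.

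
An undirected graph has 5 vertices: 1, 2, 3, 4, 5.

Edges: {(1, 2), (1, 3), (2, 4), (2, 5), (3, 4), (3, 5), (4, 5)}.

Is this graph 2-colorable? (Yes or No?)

No

3, 4, 5 form a triangle, so at least 3 colors are needed.
So 2 colors are not enough.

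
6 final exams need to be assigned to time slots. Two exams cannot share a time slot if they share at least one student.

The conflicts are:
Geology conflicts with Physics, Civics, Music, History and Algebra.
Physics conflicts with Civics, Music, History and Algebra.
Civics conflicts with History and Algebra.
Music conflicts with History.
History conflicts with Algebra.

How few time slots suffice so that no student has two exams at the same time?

5

Geology, Physics, Civics, History, Algebra all conflict with each other, so at least 5 time slots are needed.
5 time slots suffice: time slot 1 → {Physics}; time slot 2 → {History}; time slot 3 → {Geology}; time slot 4 → {Civics, Music}; time slot 5 → {Algebra}. No two conflicting exams share a time slot.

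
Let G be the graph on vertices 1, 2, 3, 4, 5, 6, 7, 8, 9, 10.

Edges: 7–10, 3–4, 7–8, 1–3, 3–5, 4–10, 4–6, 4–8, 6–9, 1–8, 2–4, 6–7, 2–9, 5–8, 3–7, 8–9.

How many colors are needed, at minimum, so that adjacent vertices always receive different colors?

4 and 10 are adjacent, so at least 2 colors are needed.
2 colors suffice: color red → {2, 3, 6, 8, 10}; color blue → {1, 4, 5, 7, 9}. Every edge joins two different colors.

2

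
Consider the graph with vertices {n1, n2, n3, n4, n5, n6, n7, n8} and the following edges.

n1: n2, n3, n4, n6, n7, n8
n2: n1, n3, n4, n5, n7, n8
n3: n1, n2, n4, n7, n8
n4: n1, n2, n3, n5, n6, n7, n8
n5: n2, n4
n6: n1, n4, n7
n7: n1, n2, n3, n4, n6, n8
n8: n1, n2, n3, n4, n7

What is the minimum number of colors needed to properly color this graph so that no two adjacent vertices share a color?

n1, n2, n3, n4, n7, n8 form a clique, so at least 6 colors are needed.
6 colors suffice: color 1 → {n4}; color 2 → {n2, n6}; color 3 → {n1, n5}; color 4 → {n7}; color 5 → {n3}; color 6 → {n8}. Every edge joins two different colors.

6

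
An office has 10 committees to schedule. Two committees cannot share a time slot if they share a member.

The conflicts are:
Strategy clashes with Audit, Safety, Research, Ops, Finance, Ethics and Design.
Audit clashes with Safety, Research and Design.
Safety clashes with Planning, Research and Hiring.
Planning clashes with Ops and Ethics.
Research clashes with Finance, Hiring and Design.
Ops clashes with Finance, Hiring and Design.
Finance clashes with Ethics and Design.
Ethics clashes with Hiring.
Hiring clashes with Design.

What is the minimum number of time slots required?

Strategy, Audit, Safety, Research pairwise conflict, so at least 4 time slots are needed.
4 time slots suffice: time slot 1 → {Strategy, Planning, Hiring}; time slot 2 → {Safety, Ethics, Design}; time slot 3 → {Research, Ops}; time slot 4 → {Audit, Finance}. Every pair that conflicts lands in different time slots.

4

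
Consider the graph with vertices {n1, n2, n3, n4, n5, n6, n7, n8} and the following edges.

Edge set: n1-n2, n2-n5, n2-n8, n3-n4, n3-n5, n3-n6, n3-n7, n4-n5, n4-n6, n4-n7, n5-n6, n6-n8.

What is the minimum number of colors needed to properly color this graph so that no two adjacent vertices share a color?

n3, n4, n5, n6 form a clique, so at least 4 colors are needed.
4 colors suffice: color 1 → {n2, n4}; color 2 → {n1, n3, n8}; color 3 → {n6, n7}; color 4 → {n5}. Each edge has distinct colors on its endpoints.

4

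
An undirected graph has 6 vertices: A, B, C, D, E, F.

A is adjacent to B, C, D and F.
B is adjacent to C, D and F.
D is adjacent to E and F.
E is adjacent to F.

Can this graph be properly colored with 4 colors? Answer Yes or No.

The chromatic number is 4. A, B, D, F are mutually adjacent (a clique of size 4), so at least 4 colors are needed.
A valid assignment using 4 colors: A=yellow, B=red, C=blue, D=green, E=red, F=blue.
That is already a proper 4-coloring.

Yes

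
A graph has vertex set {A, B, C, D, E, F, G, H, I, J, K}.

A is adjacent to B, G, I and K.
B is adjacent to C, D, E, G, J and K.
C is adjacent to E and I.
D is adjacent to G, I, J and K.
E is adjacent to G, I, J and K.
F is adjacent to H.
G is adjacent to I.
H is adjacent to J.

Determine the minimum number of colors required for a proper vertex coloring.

B, E, J are pairwise adjacent, so at least 3 colors are needed.
3 colors suffice: A=blue, B=red, C=green, D=blue, E=blue, F=blue, G=green, H=red, I=red, J=green, K=green. Every edge joins two different colors.

3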